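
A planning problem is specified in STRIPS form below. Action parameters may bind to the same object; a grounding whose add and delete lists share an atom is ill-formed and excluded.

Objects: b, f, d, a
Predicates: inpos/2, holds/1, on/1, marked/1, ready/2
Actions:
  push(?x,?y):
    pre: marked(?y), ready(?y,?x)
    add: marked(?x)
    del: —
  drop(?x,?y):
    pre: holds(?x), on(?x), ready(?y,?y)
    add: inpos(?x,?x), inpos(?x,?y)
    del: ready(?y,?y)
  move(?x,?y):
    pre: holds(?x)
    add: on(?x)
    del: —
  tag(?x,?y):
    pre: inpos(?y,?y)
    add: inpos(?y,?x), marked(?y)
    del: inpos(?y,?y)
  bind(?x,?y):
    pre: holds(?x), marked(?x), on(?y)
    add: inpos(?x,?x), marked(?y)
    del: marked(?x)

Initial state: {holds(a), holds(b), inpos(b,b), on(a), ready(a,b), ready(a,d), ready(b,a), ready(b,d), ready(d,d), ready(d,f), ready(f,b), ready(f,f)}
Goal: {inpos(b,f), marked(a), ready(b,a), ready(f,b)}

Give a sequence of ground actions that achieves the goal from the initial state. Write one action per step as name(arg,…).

1. tag(f,b)  →  {holds(a), holds(b), inpos(b,f), marked(b), on(a), ready(a,b), ready(a,d), ready(b,a), ready(b,d), ready(d,d), ready(d,f), ready(f,b), ready(f,f)}
2. push(a,b)  →  {holds(a), holds(b), inpos(b,f), marked(a), marked(b), on(a), ready(a,b), ready(a,d), ready(b,a), ready(b,d), ready(d,d), ready(d,f), ready(f,b), ready(f,f)}

tag(f,b); push(a,b)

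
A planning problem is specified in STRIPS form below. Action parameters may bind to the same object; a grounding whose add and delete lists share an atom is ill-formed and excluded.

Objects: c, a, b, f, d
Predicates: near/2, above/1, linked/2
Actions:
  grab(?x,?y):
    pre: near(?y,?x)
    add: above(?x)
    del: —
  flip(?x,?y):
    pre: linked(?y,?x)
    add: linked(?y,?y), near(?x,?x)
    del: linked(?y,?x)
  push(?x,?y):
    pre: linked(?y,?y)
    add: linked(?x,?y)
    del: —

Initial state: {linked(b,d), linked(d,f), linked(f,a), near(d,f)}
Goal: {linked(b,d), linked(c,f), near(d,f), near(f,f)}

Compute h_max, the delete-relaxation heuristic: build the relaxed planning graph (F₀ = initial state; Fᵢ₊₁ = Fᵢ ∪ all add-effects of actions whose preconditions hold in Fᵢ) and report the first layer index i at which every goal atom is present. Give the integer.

2

F0 = init (4 atoms)
F1 = F0 ∪ {above(f), linked(b,b), linked(d,d), linked(f,f), near(a,a), near(d,d), near(f,f)}  (11 atoms)
F2 = F1 ∪ {above(a), above(d), linked(a,b), linked(a,d), linked(a,f), linked(b,f), linked(c,b), linked(c,d), linked(c,f), linked(d,b), linked(f,b), linked(f,d)}  (23 atoms)
goal ⊆ F2  ⇒  h_max = 2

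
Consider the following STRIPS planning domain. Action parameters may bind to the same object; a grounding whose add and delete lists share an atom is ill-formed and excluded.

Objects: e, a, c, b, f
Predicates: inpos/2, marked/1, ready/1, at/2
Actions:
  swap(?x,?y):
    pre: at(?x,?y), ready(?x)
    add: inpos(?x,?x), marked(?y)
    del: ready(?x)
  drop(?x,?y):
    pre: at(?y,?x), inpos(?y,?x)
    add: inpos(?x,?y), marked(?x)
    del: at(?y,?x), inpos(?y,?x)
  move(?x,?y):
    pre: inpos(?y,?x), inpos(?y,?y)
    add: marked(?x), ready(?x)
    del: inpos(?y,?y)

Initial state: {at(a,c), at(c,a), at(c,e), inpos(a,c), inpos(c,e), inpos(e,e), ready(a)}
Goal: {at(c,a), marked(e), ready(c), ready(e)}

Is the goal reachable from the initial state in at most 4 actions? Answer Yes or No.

Yes

1. swap(a,c)  →  {at(a,c), at(c,a), at(c,e), inpos(a,a), inpos(a,c), inpos(c,e), inpos(e,e), marked(c)}
2. move(e,e)  →  {at(a,c), at(c,a), at(c,e), inpos(a,a), inpos(a,c), inpos(c,e), marked(c), marked(e), ready(e)}
3. move(c,a)  →  {at(a,c), at(c,a), at(c,e), inpos(a,c), inpos(c,e), marked(c), marked(e), ready(c), ready(e)}
optimal plan length = 3; 3 ≤ 4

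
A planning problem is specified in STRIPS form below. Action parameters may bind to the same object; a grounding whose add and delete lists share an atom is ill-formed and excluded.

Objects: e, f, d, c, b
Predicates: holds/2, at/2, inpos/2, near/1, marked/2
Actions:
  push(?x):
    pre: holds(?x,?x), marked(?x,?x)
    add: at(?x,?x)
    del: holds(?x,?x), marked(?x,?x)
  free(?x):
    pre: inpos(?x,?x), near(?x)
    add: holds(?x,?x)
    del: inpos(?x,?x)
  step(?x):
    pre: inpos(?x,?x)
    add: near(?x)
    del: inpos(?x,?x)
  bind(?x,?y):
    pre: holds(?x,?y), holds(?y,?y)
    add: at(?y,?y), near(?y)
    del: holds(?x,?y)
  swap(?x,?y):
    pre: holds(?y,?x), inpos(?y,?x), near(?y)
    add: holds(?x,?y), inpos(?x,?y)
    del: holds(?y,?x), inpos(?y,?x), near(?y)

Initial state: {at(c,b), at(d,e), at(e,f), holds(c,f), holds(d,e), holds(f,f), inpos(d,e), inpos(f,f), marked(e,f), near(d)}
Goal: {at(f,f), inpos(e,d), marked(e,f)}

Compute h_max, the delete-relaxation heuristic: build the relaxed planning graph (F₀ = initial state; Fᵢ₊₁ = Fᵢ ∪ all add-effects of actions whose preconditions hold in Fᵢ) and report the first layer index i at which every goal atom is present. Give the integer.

F0 = init (10 atoms)
F1 = F0 ∪ {at(f,f), holds(e,d), inpos(e,d), near(f)}  (14 atoms)
goal ⊆ F1  ⇒  h_max = 1

1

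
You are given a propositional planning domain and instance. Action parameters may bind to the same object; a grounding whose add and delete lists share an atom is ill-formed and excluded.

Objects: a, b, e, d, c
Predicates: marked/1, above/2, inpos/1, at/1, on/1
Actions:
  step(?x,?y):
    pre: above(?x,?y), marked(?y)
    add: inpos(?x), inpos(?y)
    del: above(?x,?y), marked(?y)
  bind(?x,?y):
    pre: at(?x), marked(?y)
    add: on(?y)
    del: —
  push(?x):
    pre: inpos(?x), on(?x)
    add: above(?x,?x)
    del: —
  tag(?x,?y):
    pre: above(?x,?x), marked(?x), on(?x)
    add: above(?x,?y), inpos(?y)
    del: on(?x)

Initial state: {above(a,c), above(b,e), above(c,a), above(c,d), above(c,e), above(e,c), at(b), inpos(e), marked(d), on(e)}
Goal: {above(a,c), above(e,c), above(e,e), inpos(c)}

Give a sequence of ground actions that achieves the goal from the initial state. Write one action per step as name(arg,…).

1. step(c,d)  →  {above(a,c), above(b,e), above(c,a), above(c,e), above(e,c), at(b), inpos(c), inpos(d), inpos(e), on(e)}
2. push(e)  →  {above(a,c), above(b,e), above(c,a), above(c,e), above(e,c), above(e,e), at(b), inpos(c), inpos(d), inpos(e), on(e)}

step(c,d); push(e)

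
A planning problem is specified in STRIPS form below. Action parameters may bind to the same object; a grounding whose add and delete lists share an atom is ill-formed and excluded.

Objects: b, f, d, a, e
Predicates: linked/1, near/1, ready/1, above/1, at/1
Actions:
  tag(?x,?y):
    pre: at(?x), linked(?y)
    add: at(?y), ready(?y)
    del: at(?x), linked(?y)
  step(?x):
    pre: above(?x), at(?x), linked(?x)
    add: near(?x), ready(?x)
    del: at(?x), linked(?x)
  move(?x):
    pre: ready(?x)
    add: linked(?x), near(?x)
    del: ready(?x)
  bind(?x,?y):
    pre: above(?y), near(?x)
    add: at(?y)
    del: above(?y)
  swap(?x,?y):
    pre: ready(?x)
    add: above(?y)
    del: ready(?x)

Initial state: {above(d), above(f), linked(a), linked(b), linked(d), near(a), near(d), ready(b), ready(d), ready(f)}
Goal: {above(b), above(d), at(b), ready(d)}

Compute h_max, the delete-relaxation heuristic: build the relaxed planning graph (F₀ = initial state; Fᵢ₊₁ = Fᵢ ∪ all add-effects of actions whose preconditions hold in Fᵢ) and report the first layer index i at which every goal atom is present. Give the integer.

F0 = init (10 atoms)
F1 = F0 ∪ {above(a), above(b), above(e), at(d), at(f), linked(f), near(b), near(f)}  (18 atoms)
F2 = F1 ∪ {at(a), at(b), at(e), ready(a)}  (22 atoms)
goal ⊆ F2  ⇒  h_max = 2

2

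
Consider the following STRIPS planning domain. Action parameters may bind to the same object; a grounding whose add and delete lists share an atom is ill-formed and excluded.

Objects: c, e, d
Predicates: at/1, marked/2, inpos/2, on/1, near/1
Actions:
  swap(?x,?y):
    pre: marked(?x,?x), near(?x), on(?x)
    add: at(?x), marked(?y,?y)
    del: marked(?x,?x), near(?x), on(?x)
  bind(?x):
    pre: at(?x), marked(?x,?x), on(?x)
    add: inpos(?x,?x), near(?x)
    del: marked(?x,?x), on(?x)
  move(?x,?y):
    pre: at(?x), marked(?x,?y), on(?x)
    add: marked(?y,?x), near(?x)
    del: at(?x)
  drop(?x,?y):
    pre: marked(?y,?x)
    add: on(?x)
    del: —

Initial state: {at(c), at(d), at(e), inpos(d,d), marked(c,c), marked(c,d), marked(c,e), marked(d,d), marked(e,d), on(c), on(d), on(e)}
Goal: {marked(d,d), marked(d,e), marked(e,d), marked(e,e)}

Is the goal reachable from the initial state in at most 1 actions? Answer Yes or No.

No

1. move(c,c)  →  {at(d), at(e), inpos(d,d), marked(c,c), marked(c,d), marked(c,e), marked(d,d), marked(e,d), near(c), on(c), on(d), on(e)}
2. swap(c,e)  →  {at(c), at(d), at(e), inpos(d,d), marked(c,d), marked(c,e), marked(d,d), marked(e,d), marked(e,e), on(d), on(e)}
3. move(e,d)  →  {at(c), at(d), inpos(d,d), marked(c,d), marked(c,e), marked(d,d), marked(d,e), marked(e,d), marked(e,e), near(e), on(d), on(e)}
optimal plan length = 3; 3 > 1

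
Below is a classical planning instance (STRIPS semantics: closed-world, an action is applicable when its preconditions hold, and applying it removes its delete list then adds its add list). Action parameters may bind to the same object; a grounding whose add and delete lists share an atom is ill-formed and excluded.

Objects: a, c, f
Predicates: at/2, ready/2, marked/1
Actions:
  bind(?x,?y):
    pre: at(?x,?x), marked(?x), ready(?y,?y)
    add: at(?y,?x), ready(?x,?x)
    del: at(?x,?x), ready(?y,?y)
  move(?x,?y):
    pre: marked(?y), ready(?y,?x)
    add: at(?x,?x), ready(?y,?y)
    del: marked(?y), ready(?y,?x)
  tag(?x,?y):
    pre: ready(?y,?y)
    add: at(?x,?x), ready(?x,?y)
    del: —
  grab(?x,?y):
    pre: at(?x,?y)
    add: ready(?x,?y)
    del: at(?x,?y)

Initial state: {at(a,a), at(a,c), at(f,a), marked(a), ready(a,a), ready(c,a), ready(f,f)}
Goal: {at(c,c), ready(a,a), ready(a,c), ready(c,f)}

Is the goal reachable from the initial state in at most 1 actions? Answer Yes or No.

1. tag(c,f)  →  {at(a,a), at(a,c), at(c,c), at(f,a), marked(a), ready(a,a), ready(c,a), ready(c,f), ready(f,f)}
2. grab(a,c)  →  {at(a,a), at(c,c), at(f,a), marked(a), ready(a,a), ready(a,c), ready(c,a), ready(c,f), ready(f,f)}
optimal plan length = 2; 2 > 1

No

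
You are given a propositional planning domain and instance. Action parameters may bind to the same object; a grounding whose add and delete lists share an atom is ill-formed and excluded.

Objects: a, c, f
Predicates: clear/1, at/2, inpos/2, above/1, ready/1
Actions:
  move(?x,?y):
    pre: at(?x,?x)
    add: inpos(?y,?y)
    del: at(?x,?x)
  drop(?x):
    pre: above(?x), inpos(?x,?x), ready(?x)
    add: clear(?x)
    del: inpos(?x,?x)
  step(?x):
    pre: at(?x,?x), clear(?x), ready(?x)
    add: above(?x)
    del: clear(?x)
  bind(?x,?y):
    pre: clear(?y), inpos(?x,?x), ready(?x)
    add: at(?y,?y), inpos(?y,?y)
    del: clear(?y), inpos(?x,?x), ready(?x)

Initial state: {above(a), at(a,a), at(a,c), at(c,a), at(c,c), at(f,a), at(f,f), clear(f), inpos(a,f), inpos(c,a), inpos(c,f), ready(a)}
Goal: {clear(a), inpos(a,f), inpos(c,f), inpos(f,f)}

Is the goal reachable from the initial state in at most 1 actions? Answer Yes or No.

No

1. move(a,a)  →  {above(a), at(a,c), at(c,a), at(c,c), at(f,a), at(f,f), clear(f), inpos(a,a), inpos(a,f), inpos(c,a), inpos(c,f), ready(a)}
2. move(c,f)  →  {above(a), at(a,c), at(c,a), at(f,a), at(f,f), clear(f), inpos(a,a), inpos(a,f), inpos(c,a), inpos(c,f), inpos(f,f), ready(a)}
3. drop(a)  →  {above(a), at(a,c), at(c,a), at(f,a), at(f,f), clear(a), clear(f), inpos(a,f), inpos(c,a), inpos(c,f), inpos(f,f), ready(a)}
optimal plan length = 3; 3 > 1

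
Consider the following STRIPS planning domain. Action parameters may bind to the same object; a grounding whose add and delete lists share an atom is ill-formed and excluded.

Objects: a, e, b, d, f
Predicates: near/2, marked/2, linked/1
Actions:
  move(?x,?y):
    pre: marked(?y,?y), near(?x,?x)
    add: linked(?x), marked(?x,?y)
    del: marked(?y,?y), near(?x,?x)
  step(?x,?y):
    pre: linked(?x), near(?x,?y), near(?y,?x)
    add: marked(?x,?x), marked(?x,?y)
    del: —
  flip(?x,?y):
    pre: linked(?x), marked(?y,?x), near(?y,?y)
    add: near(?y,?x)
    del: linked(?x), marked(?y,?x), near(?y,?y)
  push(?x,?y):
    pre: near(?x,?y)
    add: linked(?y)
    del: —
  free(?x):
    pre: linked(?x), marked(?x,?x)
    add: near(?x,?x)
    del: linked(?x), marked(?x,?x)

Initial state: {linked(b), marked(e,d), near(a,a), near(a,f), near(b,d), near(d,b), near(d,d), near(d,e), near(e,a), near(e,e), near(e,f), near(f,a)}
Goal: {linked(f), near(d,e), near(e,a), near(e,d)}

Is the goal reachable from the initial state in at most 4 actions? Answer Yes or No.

1. push(a,f)  →  {linked(b), linked(f), marked(e,d), near(a,a), near(a,f), near(b,d), near(d,b), near(d,d), near(d,e), near(e,a), near(e,e), near(e,f), near(f,a)}
2. push(b,d)  →  {linked(b), linked(d), linked(f), marked(e,d), near(a,a), near(a,f), near(b,d), near(d,b), near(d,d), near(d,e), near(e,a), near(e,e), near(e,f), near(f,a)}
3. flip(d,e)  →  {linked(b), linked(f), near(a,a), near(a,f), near(b,d), near(d,b), near(d,d), near(d,e), near(e,a), near(e,d), near(e,f), near(f,a)}
optimal plan length = 3; 3 ≤ 4

Yes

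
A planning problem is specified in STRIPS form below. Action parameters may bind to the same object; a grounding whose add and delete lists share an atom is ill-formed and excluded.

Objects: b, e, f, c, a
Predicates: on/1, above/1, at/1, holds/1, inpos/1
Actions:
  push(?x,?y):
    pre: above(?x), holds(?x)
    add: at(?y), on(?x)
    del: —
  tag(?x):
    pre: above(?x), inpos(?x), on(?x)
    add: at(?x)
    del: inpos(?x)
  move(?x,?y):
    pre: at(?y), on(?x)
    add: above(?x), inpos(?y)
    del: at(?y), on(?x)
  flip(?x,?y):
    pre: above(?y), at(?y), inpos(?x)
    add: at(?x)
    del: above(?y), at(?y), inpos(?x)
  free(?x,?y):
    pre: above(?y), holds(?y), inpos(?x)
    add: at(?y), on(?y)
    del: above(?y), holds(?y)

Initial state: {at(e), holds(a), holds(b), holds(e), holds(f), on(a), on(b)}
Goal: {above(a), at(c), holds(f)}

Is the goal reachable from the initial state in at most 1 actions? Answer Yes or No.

1. move(a,e)  →  {above(a), holds(a), holds(b), holds(e), holds(f), inpos(e), on(b)}
2. push(a,c)  →  {above(a), at(c), holds(a), holds(b), holds(e), holds(f), inpos(e), on(a), on(b)}
optimal plan length = 2; 2 > 1

No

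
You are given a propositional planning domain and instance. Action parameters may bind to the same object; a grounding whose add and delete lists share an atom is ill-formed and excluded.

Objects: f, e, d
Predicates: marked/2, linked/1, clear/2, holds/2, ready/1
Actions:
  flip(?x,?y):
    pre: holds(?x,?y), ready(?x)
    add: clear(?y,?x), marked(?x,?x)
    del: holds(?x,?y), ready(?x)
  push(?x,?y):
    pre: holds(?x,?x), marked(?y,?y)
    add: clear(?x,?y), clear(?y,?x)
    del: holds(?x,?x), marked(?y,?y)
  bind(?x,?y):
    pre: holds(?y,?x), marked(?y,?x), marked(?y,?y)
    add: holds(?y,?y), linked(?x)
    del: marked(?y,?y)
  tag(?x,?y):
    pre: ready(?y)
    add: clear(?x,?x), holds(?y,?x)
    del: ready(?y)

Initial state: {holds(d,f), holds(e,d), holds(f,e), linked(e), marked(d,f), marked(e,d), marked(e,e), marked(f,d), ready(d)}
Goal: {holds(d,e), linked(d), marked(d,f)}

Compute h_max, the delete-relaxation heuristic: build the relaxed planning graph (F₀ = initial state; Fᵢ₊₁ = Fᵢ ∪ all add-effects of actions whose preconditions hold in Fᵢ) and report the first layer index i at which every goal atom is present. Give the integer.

F0 = init (9 atoms)
F1 = F0 ∪ {clear(d,d), clear(e,e), clear(f,d), clear(f,f), holds(d,d), holds(d,e), holds(e,e), linked(d), marked(d,d)}  (18 atoms)
goal ⊆ F1  ⇒  h_max = 1

1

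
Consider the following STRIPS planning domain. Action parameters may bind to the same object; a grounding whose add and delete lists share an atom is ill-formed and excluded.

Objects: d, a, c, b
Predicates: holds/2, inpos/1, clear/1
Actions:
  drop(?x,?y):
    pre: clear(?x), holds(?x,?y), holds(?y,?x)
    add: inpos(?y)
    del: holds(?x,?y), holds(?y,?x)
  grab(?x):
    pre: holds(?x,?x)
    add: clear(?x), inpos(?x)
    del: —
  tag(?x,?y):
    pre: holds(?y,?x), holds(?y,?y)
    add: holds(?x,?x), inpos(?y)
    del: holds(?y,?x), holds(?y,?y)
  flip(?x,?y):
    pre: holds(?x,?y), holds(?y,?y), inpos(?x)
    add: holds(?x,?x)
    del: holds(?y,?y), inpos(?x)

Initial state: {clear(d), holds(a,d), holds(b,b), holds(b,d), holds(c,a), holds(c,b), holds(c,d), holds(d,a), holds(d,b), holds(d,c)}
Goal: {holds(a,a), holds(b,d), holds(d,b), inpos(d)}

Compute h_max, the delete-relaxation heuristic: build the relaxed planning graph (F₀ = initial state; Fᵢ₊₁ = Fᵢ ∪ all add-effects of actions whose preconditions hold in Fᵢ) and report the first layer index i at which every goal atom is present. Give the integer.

2

F0 = init (10 atoms)
F1 = F0 ∪ {clear(b), holds(d,d), inpos(a), inpos(b), inpos(c)}  (15 atoms)
F2 = F1 ∪ {holds(a,a), holds(c,c), inpos(d)}  (18 atoms)
goal ⊆ F2  ⇒  h_max = 2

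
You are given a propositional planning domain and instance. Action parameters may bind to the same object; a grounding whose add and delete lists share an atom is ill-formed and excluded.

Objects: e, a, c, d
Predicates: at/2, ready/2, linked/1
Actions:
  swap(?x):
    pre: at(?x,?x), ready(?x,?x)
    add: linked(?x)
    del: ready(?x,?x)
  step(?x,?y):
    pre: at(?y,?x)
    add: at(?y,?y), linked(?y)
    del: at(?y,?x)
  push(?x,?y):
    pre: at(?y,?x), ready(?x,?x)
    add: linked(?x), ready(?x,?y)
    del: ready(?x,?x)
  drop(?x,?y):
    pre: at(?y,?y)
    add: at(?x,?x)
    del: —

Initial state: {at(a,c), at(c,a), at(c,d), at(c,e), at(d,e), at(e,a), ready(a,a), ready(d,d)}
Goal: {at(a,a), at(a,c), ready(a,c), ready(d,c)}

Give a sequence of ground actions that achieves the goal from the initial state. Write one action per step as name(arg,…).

step(e,c); push(a,c); push(d,c); drop(a,c)

1. step(e,c)  →  {at(a,c), at(c,a), at(c,c), at(c,d), at(d,e), at(e,a), linked(c), ready(a,a), ready(d,d)}
2. push(a,c)  →  {at(a,c), at(c,a), at(c,c), at(c,d), at(d,e), at(e,a), linked(a), linked(c), ready(a,c), ready(d,d)}
3. push(d,c)  →  {at(a,c), at(c,a), at(c,c), at(c,d), at(d,e), at(e,a), linked(a), linked(c), linked(d), ready(a,c), ready(d,c)}
4. drop(a,c)  →  {at(a,a), at(a,c), at(c,a), at(c,c), at(c,d), at(d,e), at(e,a), linked(a), linked(c), linked(d), ready(a,c), ready(d,c)}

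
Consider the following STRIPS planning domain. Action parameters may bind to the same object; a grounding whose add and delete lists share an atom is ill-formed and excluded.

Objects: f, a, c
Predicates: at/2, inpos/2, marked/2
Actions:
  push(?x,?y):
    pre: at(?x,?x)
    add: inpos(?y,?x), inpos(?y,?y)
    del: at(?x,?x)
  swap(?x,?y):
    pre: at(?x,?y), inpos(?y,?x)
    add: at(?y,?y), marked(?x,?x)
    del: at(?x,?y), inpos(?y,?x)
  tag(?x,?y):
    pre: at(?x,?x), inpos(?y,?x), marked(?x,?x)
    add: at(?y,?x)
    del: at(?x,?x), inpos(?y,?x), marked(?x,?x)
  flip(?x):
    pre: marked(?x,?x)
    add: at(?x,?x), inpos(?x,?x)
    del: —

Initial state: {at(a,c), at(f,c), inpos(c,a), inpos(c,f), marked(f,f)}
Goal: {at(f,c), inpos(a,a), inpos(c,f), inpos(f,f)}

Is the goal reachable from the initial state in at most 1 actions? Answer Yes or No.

1. flip(f)  →  {at(a,c), at(f,c), at(f,f), inpos(c,a), inpos(c,f), inpos(f,f), marked(f,f)}
2. push(f,a)  →  {at(a,c), at(f,c), inpos(a,a), inpos(a,f), inpos(c,a), inpos(c,f), inpos(f,f), marked(f,f)}
optimal plan length = 2; 2 > 1

No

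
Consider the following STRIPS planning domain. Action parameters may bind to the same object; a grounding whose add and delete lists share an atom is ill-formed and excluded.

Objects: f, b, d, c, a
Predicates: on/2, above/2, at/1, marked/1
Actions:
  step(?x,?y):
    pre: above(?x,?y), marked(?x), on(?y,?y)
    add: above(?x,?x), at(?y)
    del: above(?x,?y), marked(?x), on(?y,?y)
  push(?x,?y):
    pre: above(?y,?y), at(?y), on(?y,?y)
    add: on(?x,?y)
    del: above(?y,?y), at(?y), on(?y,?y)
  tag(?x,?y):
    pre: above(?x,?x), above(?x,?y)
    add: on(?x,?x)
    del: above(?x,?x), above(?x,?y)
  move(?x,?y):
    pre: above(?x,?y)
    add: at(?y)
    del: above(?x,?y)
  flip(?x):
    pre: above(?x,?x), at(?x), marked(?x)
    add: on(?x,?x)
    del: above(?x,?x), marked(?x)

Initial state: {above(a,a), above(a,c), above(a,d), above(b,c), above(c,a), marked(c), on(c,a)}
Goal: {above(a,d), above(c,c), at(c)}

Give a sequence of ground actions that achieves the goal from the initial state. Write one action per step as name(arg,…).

1. tag(a,c)  →  {above(a,d), above(b,c), above(c,a), marked(c), on(a,a), on(c,a)}
2. step(c,a)  →  {above(a,d), above(b,c), above(c,c), at(a), on(c,a)}
3. move(b,c)  →  {above(a,d), above(c,c), at(a), at(c), on(c,a)}

tag(a,c); step(c,a); move(b,c)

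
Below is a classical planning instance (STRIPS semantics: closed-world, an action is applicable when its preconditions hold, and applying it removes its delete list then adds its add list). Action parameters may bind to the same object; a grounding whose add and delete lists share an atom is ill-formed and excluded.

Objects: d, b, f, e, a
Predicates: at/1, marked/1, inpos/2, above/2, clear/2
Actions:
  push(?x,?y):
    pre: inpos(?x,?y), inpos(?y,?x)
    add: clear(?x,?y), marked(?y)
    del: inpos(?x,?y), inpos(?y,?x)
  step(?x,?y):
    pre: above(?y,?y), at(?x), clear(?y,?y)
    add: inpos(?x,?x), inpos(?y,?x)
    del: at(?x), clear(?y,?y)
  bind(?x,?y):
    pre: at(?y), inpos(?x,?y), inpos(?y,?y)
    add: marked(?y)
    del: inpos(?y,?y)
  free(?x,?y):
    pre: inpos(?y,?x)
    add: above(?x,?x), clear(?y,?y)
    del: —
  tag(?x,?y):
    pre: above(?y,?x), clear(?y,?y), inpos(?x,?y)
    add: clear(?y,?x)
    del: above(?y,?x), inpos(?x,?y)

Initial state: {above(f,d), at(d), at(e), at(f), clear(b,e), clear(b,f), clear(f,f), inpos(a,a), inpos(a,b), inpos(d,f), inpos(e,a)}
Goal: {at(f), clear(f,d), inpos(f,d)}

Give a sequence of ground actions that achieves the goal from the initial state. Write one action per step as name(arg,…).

1. free(f,d)  →  {above(f,d), above(f,f), at(d), at(e), at(f), clear(b,e), clear(b,f), clear(d,d), clear(f,f), inpos(a,a), inpos(a,b), inpos(d,f), inpos(e,a)}
2. tag(d,f)  →  {above(f,f), at(d), at(e), at(f), clear(b,e), clear(b,f), clear(d,d), clear(f,d), clear(f,f), inpos(a,a), inpos(a,b), inpos(e,a)}
3. step(d,f)  →  {above(f,f), at(e), at(f), clear(b,e), clear(b,f), clear(d,d), clear(f,d), inpos(a,a), inpos(a,b), inpos(d,d), inpos(e,a), inpos(f,d)}

free(f,d); tag(d,f); step(d,f)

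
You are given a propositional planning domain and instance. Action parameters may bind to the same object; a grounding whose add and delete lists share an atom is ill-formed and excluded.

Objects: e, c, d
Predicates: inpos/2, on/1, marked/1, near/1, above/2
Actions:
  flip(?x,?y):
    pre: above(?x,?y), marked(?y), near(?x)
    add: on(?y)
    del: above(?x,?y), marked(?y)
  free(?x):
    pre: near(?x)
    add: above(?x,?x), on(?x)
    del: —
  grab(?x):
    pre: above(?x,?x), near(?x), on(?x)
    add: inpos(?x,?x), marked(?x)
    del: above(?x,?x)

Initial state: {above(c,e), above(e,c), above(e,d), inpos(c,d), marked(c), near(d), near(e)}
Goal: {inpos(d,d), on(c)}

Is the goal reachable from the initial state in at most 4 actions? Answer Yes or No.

Yes

1. flip(e,c)  →  {above(c,e), above(e,d), inpos(c,d), near(d), near(e), on(c)}
2. free(d)  →  {above(c,e), above(d,d), above(e,d), inpos(c,d), near(d), near(e), on(c), on(d)}
3. grab(d)  →  {above(c,e), above(e,d), inpos(c,d), inpos(d,d), marked(d), near(d), near(e), on(c), on(d)}
optimal plan length = 3; 3 ≤ 4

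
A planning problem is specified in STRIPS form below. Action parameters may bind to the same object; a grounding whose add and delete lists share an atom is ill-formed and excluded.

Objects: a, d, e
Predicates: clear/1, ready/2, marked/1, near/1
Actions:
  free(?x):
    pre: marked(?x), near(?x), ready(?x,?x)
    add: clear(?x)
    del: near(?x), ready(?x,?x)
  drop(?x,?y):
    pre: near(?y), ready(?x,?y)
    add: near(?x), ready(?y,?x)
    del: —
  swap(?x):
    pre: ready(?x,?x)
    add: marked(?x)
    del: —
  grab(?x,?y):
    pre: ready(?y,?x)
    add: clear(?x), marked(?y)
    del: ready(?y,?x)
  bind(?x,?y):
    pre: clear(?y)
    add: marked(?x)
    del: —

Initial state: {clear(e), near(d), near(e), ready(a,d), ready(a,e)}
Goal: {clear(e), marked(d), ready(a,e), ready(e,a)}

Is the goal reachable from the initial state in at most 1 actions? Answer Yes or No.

No

1. drop(a,e)  →  {clear(e), near(a), near(d), near(e), ready(a,d), ready(a,e), ready(e,a)}
2. bind(d,e)  →  {clear(e), marked(d), near(a), near(d), near(e), ready(a,d), ready(a,e), ready(e,a)}
optimal plan length = 2; 2 > 1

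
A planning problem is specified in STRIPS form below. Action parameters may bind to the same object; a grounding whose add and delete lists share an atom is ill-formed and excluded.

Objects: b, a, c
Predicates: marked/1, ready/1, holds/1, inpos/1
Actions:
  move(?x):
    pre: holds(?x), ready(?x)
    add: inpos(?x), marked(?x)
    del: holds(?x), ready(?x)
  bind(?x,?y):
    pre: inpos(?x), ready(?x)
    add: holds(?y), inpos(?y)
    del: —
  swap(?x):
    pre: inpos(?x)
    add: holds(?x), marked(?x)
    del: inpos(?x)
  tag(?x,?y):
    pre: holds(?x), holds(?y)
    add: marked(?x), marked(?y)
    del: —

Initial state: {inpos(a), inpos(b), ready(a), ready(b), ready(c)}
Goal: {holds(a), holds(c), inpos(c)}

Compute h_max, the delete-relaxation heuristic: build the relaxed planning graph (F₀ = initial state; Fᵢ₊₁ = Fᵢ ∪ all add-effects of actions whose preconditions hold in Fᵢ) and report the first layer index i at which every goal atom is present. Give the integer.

F0 = init (5 atoms)
F1 = F0 ∪ {holds(a), holds(b), holds(c), inpos(c), marked(a), marked(b)}  (11 atoms)
goal ⊆ F1  ⇒  h_max = 1

1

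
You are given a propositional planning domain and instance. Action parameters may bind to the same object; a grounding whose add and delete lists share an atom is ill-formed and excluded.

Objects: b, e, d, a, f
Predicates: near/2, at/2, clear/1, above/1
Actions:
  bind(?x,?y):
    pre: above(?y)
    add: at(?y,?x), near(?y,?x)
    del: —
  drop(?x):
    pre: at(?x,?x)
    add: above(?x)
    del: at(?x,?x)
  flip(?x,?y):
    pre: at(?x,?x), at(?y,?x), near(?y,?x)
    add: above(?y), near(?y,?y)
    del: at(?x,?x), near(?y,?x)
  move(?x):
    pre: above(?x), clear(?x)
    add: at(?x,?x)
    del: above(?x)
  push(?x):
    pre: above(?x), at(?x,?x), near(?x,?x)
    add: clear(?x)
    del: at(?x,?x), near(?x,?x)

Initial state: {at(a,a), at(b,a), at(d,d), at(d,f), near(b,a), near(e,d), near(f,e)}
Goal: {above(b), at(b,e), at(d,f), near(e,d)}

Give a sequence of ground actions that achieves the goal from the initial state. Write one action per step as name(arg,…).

flip(a,b); bind(e,b)

1. flip(a,b)  →  {above(b), at(b,a), at(d,d), at(d,f), near(b,b), near(e,d), near(f,e)}
2. bind(e,b)  →  {above(b), at(b,a), at(b,e), at(d,d), at(d,f), near(b,b), near(b,e), near(e,d), near(f,e)}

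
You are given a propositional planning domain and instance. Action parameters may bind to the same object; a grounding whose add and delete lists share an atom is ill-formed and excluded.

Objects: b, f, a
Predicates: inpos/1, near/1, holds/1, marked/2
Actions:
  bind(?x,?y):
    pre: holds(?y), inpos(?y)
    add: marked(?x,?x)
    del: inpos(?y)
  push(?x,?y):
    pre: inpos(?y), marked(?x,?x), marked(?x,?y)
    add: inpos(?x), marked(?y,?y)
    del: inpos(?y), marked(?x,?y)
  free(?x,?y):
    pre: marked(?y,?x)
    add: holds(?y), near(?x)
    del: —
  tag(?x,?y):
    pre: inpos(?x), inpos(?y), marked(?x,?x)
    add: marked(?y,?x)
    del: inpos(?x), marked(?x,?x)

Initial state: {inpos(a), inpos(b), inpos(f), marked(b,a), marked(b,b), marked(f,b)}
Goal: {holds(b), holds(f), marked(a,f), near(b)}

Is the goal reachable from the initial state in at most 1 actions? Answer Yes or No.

No

1. free(b,b)  →  {holds(b), inpos(a), inpos(b), inpos(f), marked(b,a), marked(b,b), marked(f,b), near(b)}
2. bind(f,b)  →  {holds(b), inpos(a), inpos(f), marked(b,a), marked(b,b), marked(f,b), marked(f,f), near(b)}
3. free(b,f)  →  {holds(b), holds(f), inpos(a), inpos(f), marked(b,a), marked(b,b), marked(f,b), marked(f,f), near(b)}
4. tag(f,a)  →  {holds(b), holds(f), inpos(a), marked(a,f), marked(b,a), marked(b,b), marked(f,b), near(b)}
optimal plan length = 4; 4 > 1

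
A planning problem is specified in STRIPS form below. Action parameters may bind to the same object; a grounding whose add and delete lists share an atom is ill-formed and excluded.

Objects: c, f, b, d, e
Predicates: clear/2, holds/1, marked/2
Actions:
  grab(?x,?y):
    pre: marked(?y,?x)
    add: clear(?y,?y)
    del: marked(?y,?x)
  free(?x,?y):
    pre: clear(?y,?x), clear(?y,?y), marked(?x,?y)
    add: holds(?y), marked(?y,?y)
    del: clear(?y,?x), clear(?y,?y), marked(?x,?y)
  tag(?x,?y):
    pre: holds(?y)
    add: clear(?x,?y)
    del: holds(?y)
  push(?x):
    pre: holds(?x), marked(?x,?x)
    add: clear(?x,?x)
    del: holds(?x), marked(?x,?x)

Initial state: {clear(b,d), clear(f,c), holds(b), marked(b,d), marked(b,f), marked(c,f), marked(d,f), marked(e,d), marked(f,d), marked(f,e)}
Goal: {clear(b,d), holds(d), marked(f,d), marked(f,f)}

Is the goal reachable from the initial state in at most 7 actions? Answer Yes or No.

Yes

1. grab(f,d)  →  {clear(b,d), clear(d,d), clear(f,c), holds(b), marked(b,d), marked(b,f), marked(c,f), marked(e,d), marked(f,d), marked(f,e)}
2. grab(e,f)  →  {clear(b,d), clear(d,d), clear(f,c), clear(f,f), holds(b), marked(b,d), marked(b,f), marked(c,f), marked(e,d), marked(f,d)}
3. free(c,f)  →  {clear(b,d), clear(d,d), holds(b), holds(f), marked(b,d), marked(b,f), marked(e,d), marked(f,d), marked(f,f)}
4. tag(d,b)  →  {clear(b,d), clear(d,b), clear(d,d), holds(f), marked(b,d), marked(b,f), marked(e,d), marked(f,d), marked(f,f)}
5. free(b,d)  →  {clear(b,d), holds(d), holds(f), marked(b,f), marked(d,d), marked(e,d), marked(f,d), marked(f,f)}
optimal plan length = 5; 5 ≤ 7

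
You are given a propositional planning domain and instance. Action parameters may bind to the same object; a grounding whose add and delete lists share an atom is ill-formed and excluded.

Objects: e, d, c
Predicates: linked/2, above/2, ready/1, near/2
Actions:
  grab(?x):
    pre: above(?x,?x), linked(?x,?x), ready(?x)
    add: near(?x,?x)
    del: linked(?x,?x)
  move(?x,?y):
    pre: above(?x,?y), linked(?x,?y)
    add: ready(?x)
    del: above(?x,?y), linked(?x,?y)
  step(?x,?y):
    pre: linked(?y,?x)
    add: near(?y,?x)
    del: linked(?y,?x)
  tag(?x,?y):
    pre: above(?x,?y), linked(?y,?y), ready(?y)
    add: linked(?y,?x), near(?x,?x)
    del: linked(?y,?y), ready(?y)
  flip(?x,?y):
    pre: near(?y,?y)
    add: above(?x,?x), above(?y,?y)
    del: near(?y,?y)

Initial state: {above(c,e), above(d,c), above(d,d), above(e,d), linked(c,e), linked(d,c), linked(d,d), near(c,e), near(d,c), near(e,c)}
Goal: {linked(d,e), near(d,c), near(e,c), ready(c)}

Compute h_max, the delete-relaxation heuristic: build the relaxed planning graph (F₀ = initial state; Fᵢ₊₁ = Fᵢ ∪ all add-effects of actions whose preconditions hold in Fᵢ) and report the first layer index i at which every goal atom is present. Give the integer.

2

F0 = init (10 atoms)
F1 = F0 ∪ {near(d,d), ready(c), ready(d)}  (13 atoms)
F2 = F1 ∪ {above(c,c), above(e,e), linked(d,e), near(e,e)}  (17 atoms)
goal ⊆ F2  ⇒  h_max = 2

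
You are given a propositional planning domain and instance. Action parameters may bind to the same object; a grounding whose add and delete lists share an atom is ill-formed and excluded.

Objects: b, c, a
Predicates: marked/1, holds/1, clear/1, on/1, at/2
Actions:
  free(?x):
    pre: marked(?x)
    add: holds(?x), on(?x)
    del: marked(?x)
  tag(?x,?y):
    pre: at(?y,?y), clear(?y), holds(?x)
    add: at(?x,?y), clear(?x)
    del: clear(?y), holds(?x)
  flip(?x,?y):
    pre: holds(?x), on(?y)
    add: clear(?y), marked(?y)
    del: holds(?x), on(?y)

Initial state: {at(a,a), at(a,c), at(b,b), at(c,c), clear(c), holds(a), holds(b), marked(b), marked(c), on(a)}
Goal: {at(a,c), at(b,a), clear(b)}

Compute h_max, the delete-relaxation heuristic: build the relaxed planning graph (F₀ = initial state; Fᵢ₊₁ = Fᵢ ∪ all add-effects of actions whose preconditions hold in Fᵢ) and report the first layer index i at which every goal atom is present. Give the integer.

2

F0 = init (10 atoms)
F1 = F0 ∪ {at(b,c), clear(a), clear(b), holds(c), marked(a), on(b), on(c)}  (17 atoms)
F2 = F1 ∪ {at(a,b), at(b,a), at(c,a), at(c,b)}  (21 atoms)
goal ⊆ F2  ⇒  h_max = 2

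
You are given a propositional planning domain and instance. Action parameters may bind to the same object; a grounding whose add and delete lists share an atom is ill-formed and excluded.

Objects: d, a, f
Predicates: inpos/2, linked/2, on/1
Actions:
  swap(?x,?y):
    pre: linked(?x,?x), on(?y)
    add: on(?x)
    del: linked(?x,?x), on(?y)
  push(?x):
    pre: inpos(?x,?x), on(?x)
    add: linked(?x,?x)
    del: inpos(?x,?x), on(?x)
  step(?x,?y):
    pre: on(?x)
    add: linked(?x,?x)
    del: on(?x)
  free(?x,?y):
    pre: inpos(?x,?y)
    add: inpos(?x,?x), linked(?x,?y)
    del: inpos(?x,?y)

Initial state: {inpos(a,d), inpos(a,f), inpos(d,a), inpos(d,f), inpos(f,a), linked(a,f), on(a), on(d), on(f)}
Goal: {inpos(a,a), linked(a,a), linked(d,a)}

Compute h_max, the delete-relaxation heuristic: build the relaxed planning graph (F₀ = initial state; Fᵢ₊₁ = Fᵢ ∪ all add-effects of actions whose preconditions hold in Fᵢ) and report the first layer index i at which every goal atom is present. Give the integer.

F0 = init (9 atoms)
F1 = F0 ∪ {inpos(a,a), inpos(d,d), inpos(f,f), linked(a,a), linked(a,d), linked(d,a), linked(d,d), linked(d,f), linked(f,a), linked(f,f)}  (19 atoms)
goal ⊆ F1  ⇒  h_max = 1

1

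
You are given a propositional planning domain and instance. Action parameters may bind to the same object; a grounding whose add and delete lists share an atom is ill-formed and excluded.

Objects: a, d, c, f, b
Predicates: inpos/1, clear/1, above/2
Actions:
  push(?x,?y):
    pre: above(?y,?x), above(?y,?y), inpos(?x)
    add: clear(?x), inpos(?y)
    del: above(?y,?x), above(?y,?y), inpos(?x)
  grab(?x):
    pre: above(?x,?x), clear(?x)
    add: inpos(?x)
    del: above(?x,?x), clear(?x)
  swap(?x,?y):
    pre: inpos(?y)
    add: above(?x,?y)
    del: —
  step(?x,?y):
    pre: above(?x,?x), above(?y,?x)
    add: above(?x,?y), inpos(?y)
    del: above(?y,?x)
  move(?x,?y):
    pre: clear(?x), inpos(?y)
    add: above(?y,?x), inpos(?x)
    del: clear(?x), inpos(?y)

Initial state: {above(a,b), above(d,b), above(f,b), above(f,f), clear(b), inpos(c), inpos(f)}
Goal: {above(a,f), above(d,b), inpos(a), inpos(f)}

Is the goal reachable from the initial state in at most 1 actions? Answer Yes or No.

No

1. swap(a,f)  →  {above(a,b), above(a,f), above(d,b), above(f,b), above(f,f), clear(b), inpos(c), inpos(f)}
2. step(f,a)  →  {above(a,b), above(d,b), above(f,a), above(f,b), above(f,f), clear(b), inpos(a), inpos(c), inpos(f)}
3. swap(a,f)  →  {above(a,b), above(a,f), above(d,b), above(f,a), above(f,b), above(f,f), clear(b), inpos(a), inpos(c), inpos(f)}
optimal plan length = 3; 3 > 1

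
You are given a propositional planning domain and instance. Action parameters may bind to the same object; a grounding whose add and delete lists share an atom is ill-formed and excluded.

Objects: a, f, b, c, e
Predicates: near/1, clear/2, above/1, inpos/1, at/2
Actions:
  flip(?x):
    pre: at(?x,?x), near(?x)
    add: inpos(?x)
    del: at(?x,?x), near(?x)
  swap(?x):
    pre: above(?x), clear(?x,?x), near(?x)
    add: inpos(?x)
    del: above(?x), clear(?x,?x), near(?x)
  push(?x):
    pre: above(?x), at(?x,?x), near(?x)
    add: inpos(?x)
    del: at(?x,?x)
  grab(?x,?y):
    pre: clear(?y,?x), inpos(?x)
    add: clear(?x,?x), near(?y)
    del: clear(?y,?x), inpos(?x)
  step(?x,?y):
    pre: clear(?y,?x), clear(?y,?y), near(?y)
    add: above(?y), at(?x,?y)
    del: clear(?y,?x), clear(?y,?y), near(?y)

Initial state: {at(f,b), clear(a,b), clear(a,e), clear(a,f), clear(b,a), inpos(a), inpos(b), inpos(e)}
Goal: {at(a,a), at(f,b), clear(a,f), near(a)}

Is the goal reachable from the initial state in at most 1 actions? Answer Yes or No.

1. grab(a,b)  →  {at(f,b), clear(a,a), clear(a,b), clear(a,e), clear(a,f), inpos(b), inpos(e), near(b)}
2. grab(b,a)  →  {at(f,b), clear(a,a), clear(a,e), clear(a,f), clear(b,b), inpos(e), near(a), near(b)}
3. step(a,a)  →  {above(a), at(a,a), at(f,b), clear(a,e), clear(a,f), clear(b,b), inpos(e), near(b)}
4. grab(e,a)  →  {above(a), at(a,a), at(f,b), clear(a,f), clear(b,b), clear(e,e), near(a), near(b)}
optimal plan length = 4; 4 > 1

No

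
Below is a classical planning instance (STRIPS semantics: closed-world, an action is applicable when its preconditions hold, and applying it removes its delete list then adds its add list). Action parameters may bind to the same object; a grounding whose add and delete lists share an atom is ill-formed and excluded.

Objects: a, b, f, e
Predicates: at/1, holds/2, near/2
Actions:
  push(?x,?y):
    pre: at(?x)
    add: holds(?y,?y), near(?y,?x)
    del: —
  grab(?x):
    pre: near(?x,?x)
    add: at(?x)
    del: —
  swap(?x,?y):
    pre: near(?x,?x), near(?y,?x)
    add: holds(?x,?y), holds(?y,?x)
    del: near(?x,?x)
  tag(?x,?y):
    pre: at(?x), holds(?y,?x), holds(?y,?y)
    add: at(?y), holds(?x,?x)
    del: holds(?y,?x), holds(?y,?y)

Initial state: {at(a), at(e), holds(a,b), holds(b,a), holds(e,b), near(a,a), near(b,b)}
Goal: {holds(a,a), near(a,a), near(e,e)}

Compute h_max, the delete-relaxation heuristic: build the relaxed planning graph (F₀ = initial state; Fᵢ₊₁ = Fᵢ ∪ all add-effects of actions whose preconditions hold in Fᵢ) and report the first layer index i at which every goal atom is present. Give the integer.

F0 = init (7 atoms)
F1 = F0 ∪ {at(b), holds(a,a), holds(b,b), holds(e,e), holds(f,f), near(a,e), near(b,a), near(b,e), near(e,a), near(e,e), near(f,a), near(f,e)}  (19 atoms)
goal ⊆ F1  ⇒  h_max = 1

1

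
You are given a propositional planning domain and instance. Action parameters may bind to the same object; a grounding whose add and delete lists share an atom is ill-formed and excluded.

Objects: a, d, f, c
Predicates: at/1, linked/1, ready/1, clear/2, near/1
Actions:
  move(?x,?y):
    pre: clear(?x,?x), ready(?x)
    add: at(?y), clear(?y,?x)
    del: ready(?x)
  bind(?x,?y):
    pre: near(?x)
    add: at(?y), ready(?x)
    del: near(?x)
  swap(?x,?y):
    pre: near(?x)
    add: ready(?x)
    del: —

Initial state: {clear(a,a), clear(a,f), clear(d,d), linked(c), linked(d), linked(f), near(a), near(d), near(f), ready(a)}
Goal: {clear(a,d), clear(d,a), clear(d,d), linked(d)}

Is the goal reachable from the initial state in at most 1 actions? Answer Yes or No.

No

1. move(a,d)  →  {at(d), clear(a,a), clear(a,f), clear(d,a), clear(d,d), linked(c), linked(d), linked(f), near(a), near(d), near(f)}
2. bind(d,a)  →  {at(a), at(d), clear(a,a), clear(a,f), clear(d,a), clear(d,d), linked(c), linked(d), linked(f), near(a), near(f), ready(d)}
3. move(d,a)  →  {at(a), at(d), clear(a,a), clear(a,d), clear(a,f), clear(d,a), clear(d,d), linked(c), linked(d), linked(f), near(a), near(f)}
optimal plan length = 3; 3 > 1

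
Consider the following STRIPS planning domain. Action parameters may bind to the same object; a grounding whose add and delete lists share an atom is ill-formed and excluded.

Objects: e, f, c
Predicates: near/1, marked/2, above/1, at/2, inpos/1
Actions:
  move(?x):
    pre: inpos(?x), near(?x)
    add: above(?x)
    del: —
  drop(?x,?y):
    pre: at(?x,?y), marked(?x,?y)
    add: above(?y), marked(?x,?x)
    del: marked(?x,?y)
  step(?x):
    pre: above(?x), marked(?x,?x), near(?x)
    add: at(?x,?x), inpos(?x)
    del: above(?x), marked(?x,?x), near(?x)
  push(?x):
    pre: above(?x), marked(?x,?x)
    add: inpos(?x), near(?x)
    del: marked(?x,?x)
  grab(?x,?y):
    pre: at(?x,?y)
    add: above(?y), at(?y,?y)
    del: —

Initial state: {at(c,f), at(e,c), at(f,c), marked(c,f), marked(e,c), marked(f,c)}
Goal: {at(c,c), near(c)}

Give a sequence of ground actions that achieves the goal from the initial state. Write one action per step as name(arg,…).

drop(c,f); grab(e,c); push(c)

1. drop(c,f)  →  {above(f), at(c,f), at(e,c), at(f,c), marked(c,c), marked(e,c), marked(f,c)}
2. grab(e,c)  →  {above(c), above(f), at(c,c), at(c,f), at(e,c), at(f,c), marked(c,c), marked(e,c), marked(f,c)}
3. push(c)  →  {above(c), above(f), at(c,c), at(c,f), at(e,c), at(f,c), inpos(c), marked(e,c), marked(f,c), near(c)}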